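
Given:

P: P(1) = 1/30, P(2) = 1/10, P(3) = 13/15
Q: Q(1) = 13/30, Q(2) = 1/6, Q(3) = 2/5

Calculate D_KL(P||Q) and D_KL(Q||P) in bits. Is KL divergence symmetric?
D_KL(P||Q) = 0.7697 bits, D_KL(Q||P) = 1.2802 bits. No, KL divergence is not symmetric.

D_KL(P||Q) = Σ P(x) log₂(P(x)/Q(x))

Computing term by term:
  P(1)·log₂(P(1)/Q(1)) = (1/30)·log₂((1/30)/(13/30)) = -0.12335
  P(2)·log₂(P(2)/Q(2)) = (1/10)·log₂((1/10)/(1/6)) = -0.07370
  P(3)·log₂(P(3)/Q(3)) = (13/15)·log₂((13/15)/(2/5)) = 0.96675

D_KL(P||Q) = -0.12335 - 0.07370 + 0.96675 = 0.76970 ≈ 0.7697 bits

D_KL(Q||P) = Σ Q(x) log₂(Q(x)/P(x))

Computing term by term:
  Q(1)·log₂(Q(1)/P(1)) = (13/30)·log₂((13/30)/(1/30)) = 1.60352
  Q(2)·log₂(Q(2)/P(2)) = (1/6)·log₂((1/6)/(1/10)) = 0.12283
  Q(3)·log₂(Q(3)/P(3)) = (2/5)·log₂((2/5)/(13/15)) = -0.44619

D_KL(Q||P) = 1.60352 + 0.12283 - 0.44619 = 1.28016 ≈ 1.2802 bits

These are NOT equal (difference: 0.5105 bits). KL divergence is asymmetric: D_KL(P||Q) ≠ D_KL(Q||P) in general.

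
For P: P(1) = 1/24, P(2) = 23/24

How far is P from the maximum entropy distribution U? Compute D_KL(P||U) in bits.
0.7501 bits

U(i) = 1/2 for all i

D_KL(P||U) = Σ P(x) log₂(P(x) / (1/2))
           = Σ P(x) log₂(P(x)) + log₂(2)
           = log₂(2) - H(P)

H(P) = -Σ P(x) log₂(P(x)):
  -P(1)·log₂(P(1)) = -(1/24)·log₂(1/24) = 0.19104
  -P(2)·log₂(P(2)) = -(23/24)·log₂(23/24) = 0.05884
H(P) = 0.19104 + 0.05884 = 0.24988 bits

log₂(2) = 1.00000 bits

D_KL(P||U) = 1.00000 - 0.24988 = 0.75012 ≈ 0.7501 bits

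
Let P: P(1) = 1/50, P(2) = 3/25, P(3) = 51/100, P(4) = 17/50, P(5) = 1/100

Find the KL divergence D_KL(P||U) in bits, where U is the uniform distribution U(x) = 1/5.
0.7509 bits

U(i) = 1/5 for all i

D_KL(P||U) = Σ P(x) log₂(P(x) / (1/5))
           = Σ P(x) log₂(P(x)) + log₂(5)
           = log₂(5) - H(P)

H(P) = -Σ P(x) log₂(P(x)):
  -P(1)·log₂(P(1)) = -(1/50)·log₂(1/50) = 0.11288
  -P(2)·log₂(P(2)) = -(3/25)·log₂(3/25) = 0.36707
  -P(3)·log₂(P(3)) = -(51/100)·log₂(51/100) = 0.49543
  -P(4)·log₂(P(4)) = -(17/50)·log₂(17/50) = 0.52917
  -P(5)·log₂(P(5)) = -(1/100)·log₂(1/100) = 0.06644
H(P) = 0.11288 + 0.36707 + 0.49543 + 0.52917 + 0.06644 = 1.57099 bits

log₂(5) = 2.32193 bits

D_KL(P||U) = 2.32193 - 1.57099 = 0.75094 ≈ 0.7509 bits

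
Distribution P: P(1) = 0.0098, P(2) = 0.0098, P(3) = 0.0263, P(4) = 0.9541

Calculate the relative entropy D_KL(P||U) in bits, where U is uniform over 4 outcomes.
1.6665 bits

U(i) = 1/4 for all i

D_KL(P||U) = Σ P(x) log₂(P(x) / (1/4))
           = Σ P(x) log₂(P(x)) + log₂(4)
           = log₂(4) - H(P)

H(P) = -Σ P(x) log₂(P(x)):
  -P(1)·log₂(P(1)) = -(0.0098)·log₂(0.0098) = 0.06540
  -P(2)·log₂(P(2)) = -(0.0098)·log₂(0.0098) = 0.06540
  -P(3)·log₂(P(3)) = -(0.0263)·log₂(0.0263) = 0.13804
  -P(4)·log₂(P(4)) = -(0.9541)·log₂(0.9541) = 0.06468
H(P) = 0.06540 + 0.06540 + 0.13804 + 0.06468 = 0.33352 bits

log₂(4) = 2.00000 bits

D_KL(P||U) = 2.00000 - 0.33352 = 1.66648 ≈ 1.6665 bits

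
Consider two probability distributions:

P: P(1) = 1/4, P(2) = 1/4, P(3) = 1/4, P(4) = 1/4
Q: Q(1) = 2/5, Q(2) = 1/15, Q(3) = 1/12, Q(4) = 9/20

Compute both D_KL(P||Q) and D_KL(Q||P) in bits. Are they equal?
D_KL(P||Q) = 0.4914 bits, D_KL(Q||P) = 0.3936 bits. No, they are not equal.

D_KL(P||Q) = Σ P(x) log₂(P(x)/Q(x))

Computing term by term:
  P(1)·log₂(P(1)/Q(1)) = (1/4)·log₂((1/4)/(2/5)) = -0.16952
  P(2)·log₂(P(2)/Q(2)) = (1/4)·log₂((1/4)/(1/15)) = 0.47672
  P(3)·log₂(P(3)/Q(3)) = (1/4)·log₂((1/4)/(1/12)) = 0.39624
  P(4)·log₂(P(4)/Q(4)) = (1/4)·log₂((1/4)/(9/20)) = -0.21200

D_KL(P||Q) = -0.16952 + 0.47672 + 0.39624 - 0.21200 = 0.49144 ≈ 0.4914 bits

D_KL(Q||P) = Σ Q(x) log₂(Q(x)/P(x))

Computing term by term:
  Q(1)·log₂(Q(1)/P(1)) = (2/5)·log₂((2/5)/(1/4)) = 0.27123
  Q(2)·log₂(Q(2)/P(2)) = (1/15)·log₂((1/15)/(1/4)) = -0.12713
  Q(3)·log₂(Q(3)/P(3)) = (1/12)·log₂((1/12)/(1/4)) = -0.13208
  Q(4)·log₂(Q(4)/P(4)) = (9/20)·log₂((9/20)/(1/4)) = 0.38160

D_KL(Q||P) = 0.27123 - 0.12713 - 0.13208 + 0.38160 = 0.39362 ≈ 0.3936 bits

These are NOT equal (difference: 0.0978 bits). KL divergence is asymmetric: D_KL(P||Q) ≠ D_KL(Q||P) in general.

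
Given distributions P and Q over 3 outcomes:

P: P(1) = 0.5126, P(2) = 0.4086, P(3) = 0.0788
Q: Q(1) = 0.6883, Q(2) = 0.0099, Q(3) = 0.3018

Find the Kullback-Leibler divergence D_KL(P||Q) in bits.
1.8224 bits

D_KL(P||Q) = Σ P(x) log₂(P(x)/Q(x))

Computing term by term:
  P(1)·log₂(P(1)/Q(1)) = 0.5126·log₂(0.5126/0.6883) = -0.21796
  P(2)·log₂(P(2)/Q(2)) = 0.4086·log₂(0.4086/0.0099) = 2.19300
  P(3)·log₂(P(3)/Q(3)) = 0.0788·log₂(0.0788/0.3018) = -0.15266

D_KL(P||Q) = -0.21796 + 2.19300 - 0.15266 = 1.82238 ≈ 1.8224 bits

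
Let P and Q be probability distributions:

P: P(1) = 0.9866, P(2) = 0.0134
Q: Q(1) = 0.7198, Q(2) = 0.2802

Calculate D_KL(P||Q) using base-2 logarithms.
0.3900 bits

D_KL(P||Q) = Σ P(x) log₂(P(x)/Q(x))

Computing term by term:
  P(1)·log₂(P(1)/Q(1)) = 0.9866·log₂(0.9866/0.7198) = 0.44877
  P(2)·log₂(P(2)/Q(2)) = 0.0134·log₂(0.0134/0.2802) = -0.05877

D_KL(P||Q) = 0.44877 - 0.05877 = 0.39000 ≈ 0.3900 bits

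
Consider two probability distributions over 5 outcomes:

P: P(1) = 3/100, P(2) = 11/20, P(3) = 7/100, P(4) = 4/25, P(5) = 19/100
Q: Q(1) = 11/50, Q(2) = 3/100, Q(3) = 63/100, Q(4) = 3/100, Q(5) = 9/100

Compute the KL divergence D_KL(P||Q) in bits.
2.5911 bits

D_KL(P||Q) = Σ P(x) log₂(P(x)/Q(x))

Computing term by term:
  P(1)·log₂(P(1)/Q(1)) = (3/100)·log₂((3/100)/(11/50)) = -0.08623
  P(2)·log₂(P(2)/Q(2)) = (11/20)·log₂((11/20)/(3/100)) = 2.30802
  P(3)·log₂(P(3)/Q(3)) = (7/100)·log₂((7/100)/(63/100)) = -0.22189
  P(4)·log₂(P(4)/Q(4)) = (4/25)·log₂((4/25)/(3/100)) = 0.38641
  P(5)·log₂(P(5)/Q(5)) = (19/100)·log₂((19/100)/(9/100)) = 0.20482

D_KL(P||Q) = -0.08623 + 2.30802 - 0.22189 + 0.38641 + 0.20482 = 2.59113 ≈ 2.5911 bits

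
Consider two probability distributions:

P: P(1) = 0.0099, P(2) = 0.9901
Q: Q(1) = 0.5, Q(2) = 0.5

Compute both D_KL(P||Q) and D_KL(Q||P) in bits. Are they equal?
D_KL(P||Q) = 0.9199 bits, D_KL(Q||P) = 2.3364 bits. No, they are not equal.

D_KL(P||Q) = Σ P(x) log₂(P(x)/Q(x))

Computing term by term:
  P(1)·log₂(P(1)/Q(1)) = 0.0099·log₂(0.0099/0.5) = -0.05602
  P(2)·log₂(P(2)/Q(2)) = 0.9901·log₂(0.9901/0.5) = 0.97589

D_KL(P||Q) = -0.05602 + 0.97589 = 0.91987 ≈ 0.9199 bits

D_KL(Q||P) = Σ Q(x) log₂(Q(x)/P(x))

Computing term by term:
  Q(1)·log₂(Q(1)/P(1)) = 0.5·log₂(0.5/0.0099) = 2.82918
  Q(2)·log₂(Q(2)/P(2)) = 0.5·log₂(0.5/0.9901) = -0.49282

D_KL(Q||P) = 2.82918 - 0.49282 = 2.33636 ≈ 2.3364 bits

These are NOT equal (difference: 1.4165 bits). KL divergence is asymmetric: D_KL(P||Q) ≠ D_KL(Q||P) in general.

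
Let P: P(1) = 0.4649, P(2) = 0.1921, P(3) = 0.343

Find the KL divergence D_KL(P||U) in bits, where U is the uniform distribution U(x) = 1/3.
0.0845 bits

U(i) = 1/3 for all i

D_KL(P||U) = Σ P(x) log₂(P(x) / (1/3))
           = Σ P(x) log₂(P(x)) + log₂(3)
           = log₂(3) - H(P)

H(P) = -Σ P(x) log₂(P(x)):
  -P(1)·log₂(P(1)) = -(0.4649)·log₂(0.4649) = 0.51372
  -P(2)·log₂(P(2)) = -(0.1921)·log₂(0.1921) = 0.45721
  -P(3)·log₂(P(3)) = -(0.343)·log₂(0.343) = 0.52950
H(P) = 0.51372 + 0.45721 + 0.52950 = 1.50043 bits

log₂(3) = 1.58496 bits

D_KL(P||U) = 1.58496 - 1.50043 = 0.08453 ≈ 0.0845 bits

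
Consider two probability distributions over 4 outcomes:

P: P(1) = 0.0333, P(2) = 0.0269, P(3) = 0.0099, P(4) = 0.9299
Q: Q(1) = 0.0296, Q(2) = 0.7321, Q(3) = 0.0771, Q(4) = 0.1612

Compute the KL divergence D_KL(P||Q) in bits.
2.1991 bits

D_KL(P||Q) = Σ P(x) log₂(P(x)/Q(x))

Computing term by term:
  P(1)·log₂(P(1)/Q(1)) = 0.0333·log₂(0.0333/0.0296) = 0.00566
  P(2)·log₂(P(2)/Q(2)) = 0.0269·log₂(0.0269/0.7321) = -0.12822
  P(3)·log₂(P(3)/Q(3)) = 0.0099·log₂(0.0099/0.0771) = -0.02932
  P(4)·log₂(P(4)/Q(4)) = 0.9299·log₂(0.9299/0.1612) = 2.35100

D_KL(P||Q) = 0.00566 - 0.12822 - 0.02932 + 2.35100 = 2.19912 ≈ 2.1991 bits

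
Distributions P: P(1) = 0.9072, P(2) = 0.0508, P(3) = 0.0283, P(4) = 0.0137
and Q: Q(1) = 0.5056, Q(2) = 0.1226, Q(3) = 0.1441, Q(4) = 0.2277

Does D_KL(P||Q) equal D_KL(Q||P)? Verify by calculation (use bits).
D_KL(P||Q) = 0.5786 bits, D_KL(Q||P) = 0.9911 bits. No — D_KL(P||Q) ≠ D_KL(Q||P) for this pair.

D_KL(P||Q) = Σ P(x) log₂(P(x)/Q(x))

Computing term by term:
  P(1)·log₂(P(1)/Q(1)) = 0.9072·log₂(0.9072/0.5056) = 0.76515
  P(2)·log₂(P(2)/Q(2)) = 0.0508·log₂(0.0508/0.1226) = -0.06457
  P(3)·log₂(P(3)/Q(3)) = 0.0283·log₂(0.0283/0.1441) = -0.06645
  P(4)·log₂(P(4)/Q(4)) = 0.0137·log₂(0.0137/0.2277) = -0.05555

D_KL(P||Q) = 0.76515 - 0.06457 - 0.06645 - 0.05555 = 0.57858 ≈ 0.5786 bits

D_KL(Q||P) = Σ Q(x) log₂(Q(x)/P(x))

Computing term by term:
  Q(1)·log₂(Q(1)/P(1)) = 0.5056·log₂(0.5056/0.9072) = -0.42644
  Q(2)·log₂(Q(2)/P(2)) = 0.1226·log₂(0.1226/0.0508) = 0.15583
  Q(3)·log₂(Q(3)/P(3)) = 0.1441·log₂(0.1441/0.0283) = 0.33838
  Q(4)·log₂(Q(4)/P(4)) = 0.2277·log₂(0.2277/0.0137) = 0.92330

D_KL(Q||P) = -0.42644 + 0.15583 + 0.33838 + 0.92330 = 0.99107 ≈ 0.9911 bits

These are NOT equal (difference: 0.4125 bits). KL divergence is asymmetric: D_KL(P||Q) ≠ D_KL(Q||P) in general.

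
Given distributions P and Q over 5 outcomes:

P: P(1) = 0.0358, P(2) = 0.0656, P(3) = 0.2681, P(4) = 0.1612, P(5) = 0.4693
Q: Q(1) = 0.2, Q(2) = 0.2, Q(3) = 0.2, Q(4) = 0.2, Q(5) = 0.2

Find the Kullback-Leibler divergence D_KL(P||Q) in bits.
0.4463 bits

D_KL(P||Q) = Σ P(x) log₂(P(x)/Q(x))

Computing term by term:
  P(1)·log₂(P(1)/Q(1)) = 0.0358·log₂(0.0358/0.2) = -0.08885
  P(2)·log₂(P(2)/Q(2)) = 0.0656·log₂(0.0656/0.2) = -0.10550
  P(3)·log₂(P(3)/Q(3)) = 0.2681·log₂(0.2681/0.2) = 0.11334
  P(4)·log₂(P(4)/Q(4)) = 0.1612·log₂(0.1612/0.2) = -0.05016
  P(5)·log₂(P(5)/Q(5)) = 0.4693·log₂(0.4693/0.2) = 0.57748

D_KL(P||Q) = -0.08885 - 0.10550 + 0.11334 - 0.05016 + 0.57748 = 0.44631 ≈ 0.4463 bits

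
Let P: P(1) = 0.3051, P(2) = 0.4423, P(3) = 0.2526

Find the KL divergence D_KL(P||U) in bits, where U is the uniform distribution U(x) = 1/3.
0.0405 bits

U(i) = 1/3 for all i

D_KL(P||U) = Σ P(x) log₂(P(x) / (1/3))
           = Σ P(x) log₂(P(x)) + log₂(3)
           = log₂(3) - H(P)

H(P) = -Σ P(x) log₂(P(x)):
  -P(1)·log₂(P(1)) = -(0.3051)·log₂(0.3051) = 0.52253
  -P(2)·log₂(P(2)) = -(0.4423)·log₂(0.4423) = 0.52054
  -P(3)·log₂(P(3)) = -(0.2526)·log₂(0.2526) = 0.50143
H(P) = 0.52253 + 0.52054 + 0.50143 = 1.54450 bits

log₂(3) = 1.58496 bits

D_KL(P||U) = 1.58496 - 1.54450 = 0.04046 ≈ 0.0405 bits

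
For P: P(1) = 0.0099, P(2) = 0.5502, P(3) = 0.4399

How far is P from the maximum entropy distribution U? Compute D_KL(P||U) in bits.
0.5236 bits

U(i) = 1/3 for all i

D_KL(P||U) = Σ P(x) log₂(P(x) / (1/3))
           = Σ P(x) log₂(P(x)) + log₂(3)
           = log₂(3) - H(P)

H(P) = -Σ P(x) log₂(P(x)):
  -P(1)·log₂(P(1)) = -(0.0099)·log₂(0.0099) = 0.06592
  -P(2)·log₂(P(2)) = -(0.5502)·log₂(0.5502) = 0.47426
  -P(3)·log₂(P(3)) = -(0.4399)·log₂(0.4399) = 0.52117
H(P) = 0.06592 + 0.47426 + 0.52117 = 1.06135 bits

log₂(3) = 1.58496 bits

D_KL(P||U) = 1.58496 - 1.06135 = 0.52361 ≈ 0.5236 bits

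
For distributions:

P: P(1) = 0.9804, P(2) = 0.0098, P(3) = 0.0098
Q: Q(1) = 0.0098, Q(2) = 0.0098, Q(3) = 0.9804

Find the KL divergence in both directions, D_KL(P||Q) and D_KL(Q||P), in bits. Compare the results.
D_KL(P||Q) = 6.4491 bits, D_KL(Q||P) = 6.4491 bits. The two directions give exactly the same value for this pair.

D_KL(P||Q) = Σ P(x) log₂(P(x)/Q(x))

Computing term by term:
  P(1)·log₂(P(1)/Q(1)) = 0.9804·log₂(0.9804/0.0098) = 6.51421
  P(2)·log₂(P(2)/Q(2)) = 0.0098·log₂(0.0098/0.0098) = 0.00000
  P(3)·log₂(P(3)/Q(3)) = 0.0098·log₂(0.0098/0.9804) = -0.06512

D_KL(P||Q) = 6.51421 + 0.00000 - 0.06512 = 6.44909 ≈ 6.4491 bits

D_KL(Q||P) = Σ Q(x) log₂(Q(x)/P(x))

Computing term by term:
  Q(1)·log₂(Q(1)/P(1)) = 0.0098·log₂(0.0098/0.9804) = -0.06512
  Q(2)·log₂(Q(2)/P(2)) = 0.0098·log₂(0.0098/0.0098) = 0.00000
  Q(3)·log₂(Q(3)/P(3)) = 0.9804·log₂(0.9804/0.0098) = 6.51421

D_KL(Q||P) = -0.06512 + 0.00000 + 6.51421 = 6.44909 ≈ 6.4491 bits

These ARE equal here. Q is P with outcomes relabeled (Q(1) = P(3), Q(3) = P(1)) by a relabeling that is its own inverse, so the two sums contain exactly the same terms in a different order. This is a special case — KL divergence is not symmetric in general: D_KL(P||Q) ≠ D_KL(Q||P) for most P, Q.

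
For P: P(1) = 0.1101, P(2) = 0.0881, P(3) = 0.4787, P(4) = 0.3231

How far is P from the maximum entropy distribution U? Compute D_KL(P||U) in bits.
0.3054 bits

U(i) = 1/4 for all i

D_KL(P||U) = Σ P(x) log₂(P(x) / (1/4))
           = Σ P(x) log₂(P(x)) + log₂(4)
           = log₂(4) - H(P)

H(P) = -Σ P(x) log₂(P(x)):
  -P(1)·log₂(P(1)) = -(0.1101)·log₂(0.1101) = 0.35046
  -P(2)·log₂(P(2)) = -(0.0881)·log₂(0.0881) = 0.30877
  -P(3)·log₂(P(3)) = -(0.4787)·log₂(0.4787) = 0.50877
  -P(4)·log₂(P(4)) = -(0.3231)·log₂(0.3231) = 0.52664
H(P) = 0.35046 + 0.30877 + 0.50877 + 0.52664 = 1.69464 bits

log₂(4) = 2.00000 bits

D_KL(P||U) = 2.00000 - 1.69464 = 0.30536 ≈ 0.3054 bits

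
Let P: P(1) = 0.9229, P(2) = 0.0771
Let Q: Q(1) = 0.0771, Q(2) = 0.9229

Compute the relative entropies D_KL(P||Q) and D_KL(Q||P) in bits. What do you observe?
D_KL(P||Q) = 3.0291 bits, D_KL(Q||P) = 3.0291 bits. The two directions give the same value here, because Q is a self-inverse relabeling of P; in general KL divergence is asymmetric.

D_KL(P||Q) = Σ P(x) log₂(P(x)/Q(x))

Computing term by term:
  P(1)·log₂(P(1)/Q(1)) = 0.9229·log₂(0.9229/0.0771) = 3.30525
  P(2)·log₂(P(2)/Q(2)) = 0.0771·log₂(0.0771/0.9229) = -0.27612

D_KL(P||Q) = 3.30525 - 0.27612 = 3.02913 ≈ 3.0291 bits

D_KL(Q||P) = Σ Q(x) log₂(Q(x)/P(x))

Computing term by term:
  Q(1)·log₂(Q(1)/P(1)) = 0.0771·log₂(0.0771/0.9229) = -0.27612
  Q(2)·log₂(Q(2)/P(2)) = 0.9229·log₂(0.9229/0.0771) = 3.30525

D_KL(Q||P) = -0.27612 + 3.30525 = 3.02913 ≈ 3.0291 bits

These ARE equal here. Q is P with outcomes relabeled (Q(1) = P(2), Q(2) = P(1)) by a relabeling that is its own inverse, so the two sums contain exactly the same terms in a different order. This is a special case — KL divergence is not symmetric in general: D_KL(P||Q) ≠ D_KL(Q||P) for most P, Q.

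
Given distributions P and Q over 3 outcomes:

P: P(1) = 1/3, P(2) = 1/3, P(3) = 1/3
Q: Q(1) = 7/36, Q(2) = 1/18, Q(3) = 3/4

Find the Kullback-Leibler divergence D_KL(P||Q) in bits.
0.7309 bits

D_KL(P||Q) = Σ P(x) log₂(P(x)/Q(x))

Computing term by term:
  P(1)·log₂(P(1)/Q(1)) = (1/3)·log₂((1/3)/(7/36)) = 0.25920
  P(2)·log₂(P(2)/Q(2)) = (1/3)·log₂((1/3)/(1/18)) = 0.86165
  P(3)·log₂(P(3)/Q(3)) = (1/3)·log₂((1/3)/(3/4)) = -0.38998

D_KL(P||Q) = 0.25920 + 0.86165 - 0.38998 = 0.73087 ≈ 0.7309 bits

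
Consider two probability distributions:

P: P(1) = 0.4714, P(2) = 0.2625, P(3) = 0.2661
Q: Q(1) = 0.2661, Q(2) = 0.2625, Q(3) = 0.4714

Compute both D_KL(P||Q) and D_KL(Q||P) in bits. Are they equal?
D_KL(P||Q) = 0.1694 bits, D_KL(Q||P) = 0.1694 bits. Yes, in this case they are equal (although KL divergence is not symmetric in general).

D_KL(P||Q) = Σ P(x) log₂(P(x)/Q(x))

Computing term by term:
  P(1)·log₂(P(1)/Q(1)) = 0.4714·log₂(0.4714/0.2661) = 0.38890
  P(2)·log₂(P(2)/Q(2)) = 0.2625·log₂(0.2625/0.2625) = 0.00000
  P(3)·log₂(P(3)/Q(3)) = 0.2661·log₂(0.2661/0.4714) = -0.21953

D_KL(P||Q) = 0.38890 + 0.00000 - 0.21953 = 0.16937 ≈ 0.1694 bits

D_KL(Q||P) = Σ Q(x) log₂(Q(x)/P(x))

Computing term by term:
  Q(1)·log₂(Q(1)/P(1)) = 0.2661·log₂(0.2661/0.4714) = -0.21953
  Q(2)·log₂(Q(2)/P(2)) = 0.2625·log₂(0.2625/0.2625) = 0.00000
  Q(3)·log₂(Q(3)/P(3)) = 0.4714·log₂(0.4714/0.2661) = 0.38890

D_KL(Q||P) = -0.21953 + 0.00000 + 0.38890 = 0.16937 ≈ 0.1694 bits

These ARE equal here. Q is P with outcomes relabeled (Q(1) = P(3), Q(3) = P(1)) by a relabeling that is its own inverse, so the two sums contain exactly the same terms in a different order. This is a special case — KL divergence is not symmetric in general: D_KL(P||Q) ≠ D_KL(Q||P) for most P, Q.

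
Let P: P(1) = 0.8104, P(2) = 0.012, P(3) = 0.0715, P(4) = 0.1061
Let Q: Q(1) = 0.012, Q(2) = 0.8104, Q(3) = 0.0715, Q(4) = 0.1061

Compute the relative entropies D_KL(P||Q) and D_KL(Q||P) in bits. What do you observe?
D_KL(P||Q) = 4.8523 bits, D_KL(Q||P) = 4.8523 bits. The two directions give the same value here, because Q is a self-inverse relabeling of P; in general KL divergence is asymmetric.

D_KL(P||Q) = Σ P(x) log₂(P(x)/Q(x))

Computing term by term:
  P(1)·log₂(P(1)/Q(1)) = 0.8104·log₂(0.8104/0.012) = 4.92523
  P(2)·log₂(P(2)/Q(2)) = 0.012·log₂(0.012/0.8104) = -0.07293
  P(3)·log₂(P(3)/Q(3)) = 0.0715·log₂(0.0715/0.0715) = 0.00000
  P(4)·log₂(P(4)/Q(4)) = 0.1061·log₂(0.1061/0.1061) = 0.00000

D_KL(P||Q) = 4.92523 - 0.07293 + 0.00000 + 0.00000 = 4.85230 ≈ 4.8523 bits

D_KL(Q||P) = Σ Q(x) log₂(Q(x)/P(x))

Computing term by term:
  Q(1)·log₂(Q(1)/P(1)) = 0.012·log₂(0.012/0.8104) = -0.07293
  Q(2)·log₂(Q(2)/P(2)) = 0.8104·log₂(0.8104/0.012) = 4.92523
  Q(3)·log₂(Q(3)/P(3)) = 0.0715·log₂(0.0715/0.0715) = 0.00000
  Q(4)·log₂(Q(4)/P(4)) = 0.1061·log₂(0.1061/0.1061) = 0.00000

D_KL(Q||P) = -0.07293 + 4.92523 + 0.00000 + 0.00000 = 4.85230 ≈ 4.8523 bits

These ARE equal here. Q is P with outcomes relabeled (Q(1) = P(2), Q(2) = P(1)) by a relabeling that is its own inverse, so the two sums contain exactly the same terms in a different order. This is a special case — KL divergence is not symmetric in general: D_KL(P||Q) ≠ D_KL(Q||P) for most P, Q.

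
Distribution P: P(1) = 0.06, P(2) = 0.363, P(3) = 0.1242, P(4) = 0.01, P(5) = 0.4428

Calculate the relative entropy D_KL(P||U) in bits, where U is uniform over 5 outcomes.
0.5871 bits

U(i) = 1/5 for all i

D_KL(P||U) = Σ P(x) log₂(P(x) / (1/5))
           = Σ P(x) log₂(P(x)) + log₂(5)
           = log₂(5) - H(P)

H(P) = -Σ P(x) log₂(P(x)):
  -P(1)·log₂(P(1)) = -(0.06)·log₂(0.06) = 0.24353
  -P(2)·log₂(P(2)) = -(0.363)·log₂(0.363) = 0.53069
  -P(3)·log₂(P(3)) = -(0.1242)·log₂(0.1242) = 0.37375
  -P(4)·log₂(P(4)) = -(0.01)·log₂(0.01) = 0.06644
  -P(5)·log₂(P(5)) = -(0.4428)·log₂(0.4428) = 0.52041
H(P) = 0.24353 + 0.53069 + 0.37375 + 0.06644 + 0.52041 = 1.73482 bits

log₂(5) = 2.32193 bits

D_KL(P||U) = 2.32193 - 1.73482 = 0.58711 ≈ 0.5871 bits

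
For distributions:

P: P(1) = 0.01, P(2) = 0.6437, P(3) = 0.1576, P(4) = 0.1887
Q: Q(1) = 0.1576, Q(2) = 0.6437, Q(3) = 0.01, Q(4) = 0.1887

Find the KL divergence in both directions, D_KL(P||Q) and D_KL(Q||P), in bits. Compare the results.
D_KL(P||Q) = 0.5872 bits, D_KL(Q||P) = 0.5872 bits. The two directions give exactly the same value for this pair.

D_KL(P||Q) = Σ P(x) log₂(P(x)/Q(x))

Computing term by term:
  P(1)·log₂(P(1)/Q(1)) = 0.01·log₂(0.01/0.1576) = -0.03978
  P(2)·log₂(P(2)/Q(2)) = 0.6437·log₂(0.6437/0.6437) = 0.00000
  P(3)·log₂(P(3)/Q(3)) = 0.1576·log₂(0.1576/0.01) = 0.62696
  P(4)·log₂(P(4)/Q(4)) = 0.1887·log₂(0.1887/0.1887) = 0.00000

D_KL(P||Q) = -0.03978 + 0.00000 + 0.62696 + 0.00000 = 0.58718 ≈ 0.5872 bits

D_KL(Q||P) = Σ Q(x) log₂(Q(x)/P(x))

Computing term by term:
  Q(1)·log₂(Q(1)/P(1)) = 0.1576·log₂(0.1576/0.01) = 0.62696
  Q(2)·log₂(Q(2)/P(2)) = 0.6437·log₂(0.6437/0.6437) = 0.00000
  Q(3)·log₂(Q(3)/P(3)) = 0.01·log₂(0.01/0.1576) = -0.03978
  Q(4)·log₂(Q(4)/P(4)) = 0.1887·log₂(0.1887/0.1887) = 0.00000

D_KL(Q||P) = 0.62696 + 0.00000 - 0.03978 + 0.00000 = 0.58718 ≈ 0.5872 bits

These ARE equal here. Q is P with outcomes relabeled (Q(1) = P(3), Q(3) = P(1)) by a relabeling that is its own inverse, so the two sums contain exactly the same terms in a different order. This is a special case — KL divergence is not symmetric in general: D_KL(P||Q) ≠ D_KL(Q||P) for most P, Q.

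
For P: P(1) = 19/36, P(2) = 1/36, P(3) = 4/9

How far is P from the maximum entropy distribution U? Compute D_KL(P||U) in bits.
0.4348 bits

U(i) = 1/3 for all i

D_KL(P||U) = Σ P(x) log₂(P(x) / (1/3))
           = Σ P(x) log₂(P(x)) + log₂(3)
           = log₂(3) - H(P)

H(P) = -Σ P(x) log₂(P(x)):
  -P(1)·log₂(P(1)) = -(19/36)·log₂(19/36) = 0.48661
  -P(2)·log₂(P(2)) = -(1/36)·log₂(1/36) = 0.14361
  -P(3)·log₂(P(3)) = -(4/9)·log₂(4/9) = 0.51997
H(P) = 0.48661 + 0.14361 + 0.51997 = 1.15019 bits

log₂(3) = 1.58496 bits

D_KL(P||U) = 1.58496 - 1.15019 = 0.43477 ≈ 0.4348 bits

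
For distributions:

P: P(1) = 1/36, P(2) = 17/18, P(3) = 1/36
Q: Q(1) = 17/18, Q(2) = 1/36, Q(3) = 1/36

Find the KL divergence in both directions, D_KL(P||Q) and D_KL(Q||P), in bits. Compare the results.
D_KL(P||Q) = 4.6635 bits, D_KL(Q||P) = 4.6635 bits. The two directions give exactly the same value for this pair.

D_KL(P||Q) = Σ P(x) log₂(P(x)/Q(x))

Computing term by term:
  P(1)·log₂(P(1)/Q(1)) = (1/36)·log₂((1/36)/(17/18)) = -0.14132
  P(2)·log₂(P(2)/Q(2)) = (17/18)·log₂((17/18)/(1/36)) = 4.80483
  P(3)·log₂(P(3)/Q(3)) = (1/36)·log₂((1/36)/(1/36)) = 0.00000

D_KL(P||Q) = -0.14132 + 4.80483 + 0.00000 = 4.66351 ≈ 4.6635 bits

D_KL(Q||P) = Σ Q(x) log₂(Q(x)/P(x))

Computing term by term:
  Q(1)·log₂(Q(1)/P(1)) = (17/18)·log₂((17/18)/(1/36)) = 4.80483
  Q(2)·log₂(Q(2)/P(2)) = (1/36)·log₂((1/36)/(17/18)) = -0.14132
  Q(3)·log₂(Q(3)/P(3)) = (1/36)·log₂((1/36)/(1/36)) = 0.00000

D_KL(Q||P) = 4.80483 - 0.14132 + 0.00000 = 4.66351 ≈ 4.6635 bits

These ARE equal here. Q is P with outcomes relabeled (Q(1) = P(2), Q(2) = P(1)) by a relabeling that is its own inverse, so the two sums contain exactly the same terms in a different order. This is a special case — KL divergence is not symmetric in general: D_KL(P||Q) ≠ D_KL(Q||P) for most P, Q.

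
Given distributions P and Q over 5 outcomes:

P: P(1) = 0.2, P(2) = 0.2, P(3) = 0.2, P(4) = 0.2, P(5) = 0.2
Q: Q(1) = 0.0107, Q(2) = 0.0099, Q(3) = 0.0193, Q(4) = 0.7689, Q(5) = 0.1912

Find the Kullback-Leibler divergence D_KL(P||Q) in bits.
2.0112 bits

D_KL(P||Q) = Σ P(x) log₂(P(x)/Q(x))

Computing term by term:
  P(1)·log₂(P(1)/Q(1)) = 0.2·log₂(0.2/0.0107) = 0.84486
  P(2)·log₂(P(2)/Q(2)) = 0.2·log₂(0.2/0.0099) = 0.86729
  P(3)·log₂(P(3)/Q(3)) = 0.2·log₂(0.2/0.0193) = 0.67467
  P(4)·log₂(P(4)/Q(4)) = 0.2·log₂(0.2/0.7689) = -0.38856
  P(5)·log₂(P(5)/Q(5)) = 0.2·log₂(0.2/0.1912) = 0.01298

D_KL(P||Q) = 0.84486 + 0.86729 + 0.67467 - 0.38856 + 0.01298 = 2.01124 ≈ 2.0112 bits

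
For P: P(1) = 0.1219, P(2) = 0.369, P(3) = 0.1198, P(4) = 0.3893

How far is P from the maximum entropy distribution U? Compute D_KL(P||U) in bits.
0.2025 bits

U(i) = 1/4 for all i

D_KL(P||U) = Σ P(x) log₂(P(x) / (1/4))
           = Σ P(x) log₂(P(x)) + log₂(4)
           = log₂(4) - H(P)

H(P) = -Σ P(x) log₂(P(x)):
  -P(1)·log₂(P(1)) = -(0.1219)·log₂(0.1219) = 0.37012
  -P(2)·log₂(P(2)) = -(0.369)·log₂(0.369) = 0.53074
  -P(3)·log₂(P(3)) = -(0.1198)·log₂(0.1198) = 0.36674
  -P(4)·log₂(P(4)) = -(0.3893)·log₂(0.3893) = 0.52986
H(P) = 0.37012 + 0.53074 + 0.36674 + 0.52986 = 1.79746 bits

log₂(4) = 2.00000 bits

D_KL(P||U) = 2.00000 - 1.79746 = 0.20254 ≈ 0.2025 bits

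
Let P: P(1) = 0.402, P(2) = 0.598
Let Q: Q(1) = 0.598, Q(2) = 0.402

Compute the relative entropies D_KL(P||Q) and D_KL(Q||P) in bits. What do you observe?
D_KL(P||Q) = 0.1123 bits, D_KL(Q||P) = 0.1123 bits. The two directions give the same value here, because Q is a self-inverse relabeling of P; in general KL divergence is asymmetric.

D_KL(P||Q) = Σ P(x) log₂(P(x)/Q(x))

Computing term by term:
  P(1)·log₂(P(1)/Q(1)) = 0.402·log₂(0.402/0.598) = -0.23033
  P(2)·log₂(P(2)/Q(2)) = 0.598·log₂(0.598/0.402) = 0.34262

D_KL(P||Q) = -0.23033 + 0.34262 = 0.11229 ≈ 0.1123 bits

D_KL(Q||P) = Σ Q(x) log₂(Q(x)/P(x))

Computing term by term:
  Q(1)·log₂(Q(1)/P(1)) = 0.598·log₂(0.598/0.402) = 0.34262
  Q(2)·log₂(Q(2)/P(2)) = 0.402·log₂(0.402/0.598) = -0.23033

D_KL(Q||P) = 0.34262 - 0.23033 = 0.11229 ≈ 0.1123 bits

These ARE equal here. Q is P with outcomes relabeled (Q(1) = P(2), Q(2) = P(1)) by a relabeling that is its own inverse, so the two sums contain exactly the same terms in a different order. This is a special case — KL divergence is not symmetric in general: D_KL(P||Q) ≠ D_KL(Q||P) for most P, Q.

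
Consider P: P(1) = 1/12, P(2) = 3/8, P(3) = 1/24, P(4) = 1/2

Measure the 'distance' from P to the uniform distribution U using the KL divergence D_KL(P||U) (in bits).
0.4796 bits

U(i) = 1/4 for all i

D_KL(P||U) = Σ P(x) log₂(P(x) / (1/4))
           = Σ P(x) log₂(P(x)) + log₂(4)
           = log₂(4) - H(P)

H(P) = -Σ P(x) log₂(P(x)):
  -P(1)·log₂(P(1)) = -(1/12)·log₂(1/12) = 0.29875
  -P(2)·log₂(P(2)) = -(3/8)·log₂(3/8) = 0.53064
  -P(3)·log₂(P(3)) = -(1/24)·log₂(1/24) = 0.19104
  -P(4)·log₂(P(4)) = -(1/2)·log₂(1/2) = 0.50000
H(P) = 0.29875 + 0.53064 + 0.19104 + 0.50000 = 1.52043 bits

log₂(4) = 2.00000 bits

D_KL(P||U) = 2.00000 - 1.52043 = 0.47957 ≈ 0.4796 bits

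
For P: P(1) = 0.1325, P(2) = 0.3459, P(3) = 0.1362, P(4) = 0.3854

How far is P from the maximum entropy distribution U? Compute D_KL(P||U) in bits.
0.1620 bits

U(i) = 1/4 for all i

D_KL(P||U) = Σ P(x) log₂(P(x) / (1/4))
           = Σ P(x) log₂(P(x)) + log₂(4)
           = log₂(4) - H(P)

H(P) = -Σ P(x) log₂(P(x)):
  -P(1)·log₂(P(1)) = -(0.1325)·log₂(0.1325) = 0.38636
  -P(2)·log₂(P(2)) = -(0.3459)·log₂(0.3459) = 0.52977
  -P(3)·log₂(P(3)) = -(0.1362)·log₂(0.1362) = 0.39174
  -P(4)·log₂(P(4)) = -(0.3854)·log₂(0.3854) = 0.53015
H(P) = 0.38636 + 0.52977 + 0.39174 + 0.53015 = 1.83802 bits

log₂(4) = 2.00000 bits

D_KL(P||U) = 2.00000 - 1.83802 = 0.16198 ≈ 0.1620 bits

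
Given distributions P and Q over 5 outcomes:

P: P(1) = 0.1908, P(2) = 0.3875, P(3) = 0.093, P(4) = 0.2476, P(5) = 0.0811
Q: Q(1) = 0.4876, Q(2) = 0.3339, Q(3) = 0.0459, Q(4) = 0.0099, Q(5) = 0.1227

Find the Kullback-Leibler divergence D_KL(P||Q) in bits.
1.0212 bits

D_KL(P||Q) = Σ P(x) log₂(P(x)/Q(x))

Computing term by term:
  P(1)·log₂(P(1)/Q(1)) = 0.1908·log₂(0.1908/0.4876) = -0.25827
  P(2)·log₂(P(2)/Q(2)) = 0.3875·log₂(0.3875/0.3339) = 0.08323
  P(3)·log₂(P(3)/Q(3)) = 0.093·log₂(0.093/0.0459) = 0.09474
  P(4)·log₂(P(4)/Q(4)) = 0.2476·log₂(0.2476/0.0099) = 1.14996
  P(5)·log₂(P(5)/Q(5)) = 0.0811·log₂(0.0811/0.1227) = -0.04845

D_KL(P||Q) = -0.25827 + 0.08323 + 0.09474 + 1.14996 - 0.04845 = 1.02121 ≈ 1.0212 bits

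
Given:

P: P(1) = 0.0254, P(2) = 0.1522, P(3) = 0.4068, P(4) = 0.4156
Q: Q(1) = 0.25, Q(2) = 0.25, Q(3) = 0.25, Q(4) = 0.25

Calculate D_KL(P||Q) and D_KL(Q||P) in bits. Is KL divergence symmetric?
D_KL(P||Q) = 0.3977 bits, D_KL(Q||P) = 0.6448 bits. No, KL divergence is not symmetric.

D_KL(P||Q) = Σ P(x) log₂(P(x)/Q(x))

Computing term by term:
  P(1)·log₂(P(1)/Q(1)) = 0.0254·log₂(0.0254/0.25) = -0.08380
  P(2)·log₂(P(2)/Q(2)) = 0.1522·log₂(0.1522/0.25) = -0.10897
  P(3)·log₂(P(3)/Q(3)) = 0.4068·log₂(0.4068/0.25) = 0.28573
  P(4)·log₂(P(4)/Q(4)) = 0.4156·log₂(0.4156/0.25) = 0.30475

D_KL(P||Q) = -0.08380 - 0.10897 + 0.28573 + 0.30475 = 0.39771 ≈ 0.3977 bits

D_KL(Q||P) = Σ Q(x) log₂(Q(x)/P(x))

Computing term by term:
  Q(1)·log₂(Q(1)/P(1)) = 0.25·log₂(0.25/0.0254) = 0.82476
  Q(2)·log₂(Q(2)/P(2)) = 0.25·log₂(0.25/0.1522) = 0.17899
  Q(3)·log₂(Q(3)/P(3)) = 0.25·log₂(0.25/0.4068) = -0.17560
  Q(4)·log₂(Q(4)/P(4)) = 0.25·log₂(0.25/0.4156) = -0.18332

D_KL(Q||P) = 0.82476 + 0.17899 - 0.17560 - 0.18332 = 0.64483 ≈ 0.6448 bits

These are NOT equal (difference: 0.2471 bits). KL divergence is asymmetric: D_KL(P||Q) ≠ D_KL(Q||P) in general.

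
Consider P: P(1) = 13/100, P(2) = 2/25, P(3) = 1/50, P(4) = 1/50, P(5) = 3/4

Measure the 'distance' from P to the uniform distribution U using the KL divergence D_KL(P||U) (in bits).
1.1107 bits

U(i) = 1/5 for all i

D_KL(P||U) = Σ P(x) log₂(P(x) / (1/5))
           = Σ P(x) log₂(P(x)) + log₂(5)
           = log₂(5) - H(P)

H(P) = -Σ P(x) log₂(P(x)):
  -P(1)·log₂(P(1)) = -(13/100)·log₂(13/100) = 0.38264
  -P(2)·log₂(P(2)) = -(2/25)·log₂(2/25) = 0.29151
  -P(3)·log₂(P(3)) = -(1/50)·log₂(1/50) = 0.11288
  -P(4)·log₂(P(4)) = -(1/50)·log₂(1/50) = 0.11288
  -P(5)·log₂(P(5)) = -(3/4)·log₂(3/4) = 0.31128
H(P) = 0.38264 + 0.29151 + 0.11288 + 0.11288 + 0.31128 = 1.21119 bits

log₂(5) = 2.32193 bits

D_KL(P||U) = 2.32193 - 1.21119 = 1.11074 ≈ 1.1107 bits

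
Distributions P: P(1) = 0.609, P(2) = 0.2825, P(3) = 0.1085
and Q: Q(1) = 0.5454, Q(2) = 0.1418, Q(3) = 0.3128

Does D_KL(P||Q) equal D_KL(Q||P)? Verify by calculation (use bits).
D_KL(P||Q) = 0.2121 bits, D_KL(Q||P) = 0.2500 bits. No — D_KL(P||Q) ≠ D_KL(Q||P) for this pair.

D_KL(P||Q) = Σ P(x) log₂(P(x)/Q(x))

Computing term by term:
  P(1)·log₂(P(1)/Q(1)) = 0.609·log₂(0.609/0.5454) = 0.09691
  P(2)·log₂(P(2)/Q(2)) = 0.2825·log₂(0.2825/0.1418) = 0.28092
  P(3)·log₂(P(3)/Q(3)) = 0.1085·log₂(0.1085/0.3128) = -0.16574

D_KL(P||Q) = 0.09691 + 0.28092 - 0.16574 = 0.21209 ≈ 0.2121 bits

D_KL(Q||P) = Σ Q(x) log₂(Q(x)/P(x))

Computing term by term:
  Q(1)·log₂(Q(1)/P(1)) = 0.5454·log₂(0.5454/0.609) = -0.08679
  Q(2)·log₂(Q(2)/P(2)) = 0.1418·log₂(0.1418/0.2825) = -0.14100
  Q(3)·log₂(Q(3)/P(3)) = 0.3128·log₂(0.3128/0.1085) = 0.47782

D_KL(Q||P) = -0.08679 - 0.14100 + 0.47782 = 0.25003 ≈ 0.2500 bits

These are NOT equal (difference: 0.0379 bits). KL divergence is asymmetric: D_KL(P||Q) ≠ D_KL(Q||P) in general.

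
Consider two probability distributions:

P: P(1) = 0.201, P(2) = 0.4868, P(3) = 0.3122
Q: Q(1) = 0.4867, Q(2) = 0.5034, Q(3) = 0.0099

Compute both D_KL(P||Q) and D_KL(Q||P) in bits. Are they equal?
D_KL(P||Q) = 1.2744 bits, D_KL(Q||P) = 0.5960 bits. No, they are not equal.

D_KL(P||Q) = Σ P(x) log₂(P(x)/Q(x))

Computing term by term:
  P(1)·log₂(P(1)/Q(1)) = 0.201·log₂(0.201/0.4867) = -0.25644
  P(2)·log₂(P(2)/Q(2)) = 0.4868·log₂(0.4868/0.5034) = -0.02355
  P(3)·log₂(P(3)/Q(3)) = 0.3122·log₂(0.3122/0.0099) = 1.55441

D_KL(P||Q) = -0.25644 - 0.02355 + 1.55441 = 1.27442 ≈ 1.2744 bits

D_KL(Q||P) = Σ Q(x) log₂(Q(x)/P(x))

Computing term by term:
  Q(1)·log₂(Q(1)/P(1)) = 0.4867·log₂(0.4867/0.201) = 0.62095
  Q(2)·log₂(Q(2)/P(2)) = 0.5034·log₂(0.5034/0.4868) = 0.02435
  Q(3)·log₂(Q(3)/P(3)) = 0.0099·log₂(0.0099/0.3122) = -0.04929

D_KL(Q||P) = 0.62095 + 0.02435 - 0.04929 = 0.59601 ≈ 0.5960 bits

These are NOT equal (difference: 0.6784 bits). KL divergence is asymmetric: D_KL(P||Q) ≠ D_KL(Q||P) in general.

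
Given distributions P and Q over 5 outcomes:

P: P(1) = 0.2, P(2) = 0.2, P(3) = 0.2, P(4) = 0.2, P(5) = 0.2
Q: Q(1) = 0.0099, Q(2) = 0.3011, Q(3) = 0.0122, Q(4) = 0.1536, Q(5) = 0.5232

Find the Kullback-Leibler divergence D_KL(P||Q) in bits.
1.3549 bits

D_KL(P||Q) = Σ P(x) log₂(P(x)/Q(x))

Computing term by term:
  P(1)·log₂(P(1)/Q(1)) = 0.2·log₂(0.2/0.0099) = 0.86729
  P(2)·log₂(P(2)/Q(2)) = 0.2·log₂(0.2/0.3011) = -0.11805
  P(3)·log₂(P(3)/Q(3)) = 0.2·log₂(0.2/0.0122) = 0.80701
  P(4)·log₂(P(4)/Q(4)) = 0.2·log₂(0.2/0.1536) = 0.07616
  P(5)·log₂(P(5)/Q(5)) = 0.2·log₂(0.2/0.5232) = -0.27747

D_KL(P||Q) = 0.86729 - 0.11805 + 0.80701 + 0.07616 - 0.27747 = 1.35494 ≈ 1.3549 bits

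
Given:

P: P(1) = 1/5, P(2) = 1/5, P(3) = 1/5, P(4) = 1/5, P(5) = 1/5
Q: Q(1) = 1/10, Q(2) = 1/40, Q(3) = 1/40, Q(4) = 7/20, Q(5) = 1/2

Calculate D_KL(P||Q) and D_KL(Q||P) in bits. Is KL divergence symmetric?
D_KL(P||Q) = 0.9741 bits, D_KL(Q||P) = 0.6935 bits. No, KL divergence is not symmetric.

D_KL(P||Q) = Σ P(x) log₂(P(x)/Q(x))

Computing term by term:
  P(1)·log₂(P(1)/Q(1)) = (1/5)·log₂((1/5)/(1/10)) = 0.20000
  P(2)·log₂(P(2)/Q(2)) = (1/5)·log₂((1/5)/(1/40)) = 0.60000
  P(3)·log₂(P(3)/Q(3)) = (1/5)·log₂((1/5)/(1/40)) = 0.60000
  P(4)·log₂(P(4)/Q(4)) = (1/5)·log₂((1/5)/(7/20)) = -0.16147
  P(5)·log₂(P(5)/Q(5)) = (1/5)·log₂((1/5)/(1/2)) = -0.26439

D_KL(P||Q) = 0.20000 + 0.60000 + 0.60000 - 0.16147 - 0.26439 = 0.97414 ≈ 0.9741 bits

D_KL(Q||P) = Σ Q(x) log₂(Q(x)/P(x))

Computing term by term:
  Q(1)·log₂(Q(1)/P(1)) = (1/10)·log₂((1/10)/(1/5)) = -0.10000
  Q(2)·log₂(Q(2)/P(2)) = (1/40)·log₂((1/40)/(1/5)) = -0.07500
  Q(3)·log₂(Q(3)/P(3)) = (1/40)·log₂((1/40)/(1/5)) = -0.07500
  Q(4)·log₂(Q(4)/P(4)) = (7/20)·log₂((7/20)/(1/5)) = 0.28257
  Q(5)·log₂(Q(5)/P(5)) = (1/2)·log₂((1/2)/(1/5)) = 0.66096

D_KL(Q||P) = -0.10000 - 0.07500 - 0.07500 + 0.28257 + 0.66096 = 0.69353 ≈ 0.6935 bits

These are NOT equal (difference: 0.2806 bits). KL divergence is asymmetric: D_KL(P||Q) ≠ D_KL(Q||P) in general.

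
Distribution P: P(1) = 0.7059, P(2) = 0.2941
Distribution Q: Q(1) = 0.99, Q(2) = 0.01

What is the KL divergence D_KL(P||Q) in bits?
1.0902 bits

D_KL(P||Q) = Σ P(x) log₂(P(x)/Q(x))

Computing term by term:
  P(1)·log₂(P(1)/Q(1)) = 0.7059·log₂(0.7059/0.99) = -0.34445
  P(2)·log₂(P(2)/Q(2)) = 0.2941·log₂(0.2941/0.01) = 1.43469

D_KL(P||Q) = -0.34445 + 1.43469 = 1.09024 ≈ 1.0902 bits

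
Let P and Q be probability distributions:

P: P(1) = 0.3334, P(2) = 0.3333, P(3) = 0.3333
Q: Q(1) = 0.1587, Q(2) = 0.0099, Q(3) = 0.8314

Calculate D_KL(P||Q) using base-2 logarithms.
1.6084 bits

D_KL(P||Q) = Σ P(x) log₂(P(x)/Q(x))

Computing term by term:
  P(1)·log₂(P(1)/Q(1)) = 0.3334·log₂(0.3334/0.1587) = 0.35706
  P(2)·log₂(P(2)/Q(2)) = 0.3333·log₂(0.3333/0.0099) = 1.69091
  P(3)·log₂(P(3)/Q(3)) = 0.3333·log₂(0.3333/0.8314) = -0.43953

D_KL(P||Q) = 0.35706 + 1.69091 - 0.43953 = 1.60844 ≈ 1.6084 bits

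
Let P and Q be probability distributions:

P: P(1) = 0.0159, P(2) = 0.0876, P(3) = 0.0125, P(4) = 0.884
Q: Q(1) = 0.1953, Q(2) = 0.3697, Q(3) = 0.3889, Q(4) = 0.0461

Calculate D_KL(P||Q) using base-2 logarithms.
3.4654 bits

D_KL(P||Q) = Σ P(x) log₂(P(x)/Q(x))

Computing term by term:
  P(1)·log₂(P(1)/Q(1)) = 0.0159·log₂(0.0159/0.1953) = -0.05754
  P(2)·log₂(P(2)/Q(2)) = 0.0876·log₂(0.0876/0.3697) = -0.18198
  P(3)·log₂(P(3)/Q(3)) = 0.0125·log₂(0.0125/0.3889) = -0.06199
  P(4)·log₂(P(4)/Q(4)) = 0.884·log₂(0.884/0.0461) = 3.76691

D_KL(P||Q) = -0.05754 - 0.18198 - 0.06199 + 3.76691 = 3.46540 ≈ 3.4654 bits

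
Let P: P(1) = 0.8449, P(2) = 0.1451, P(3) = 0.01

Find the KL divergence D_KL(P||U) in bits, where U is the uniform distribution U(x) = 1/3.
0.9090 bits

U(i) = 1/3 for all i

D_KL(P||U) = Σ P(x) log₂(P(x) / (1/3))
           = Σ P(x) log₂(P(x)) + log₂(3)
           = log₂(3) - H(P)

H(P) = -Σ P(x) log₂(P(x)):
  -P(1)·log₂(P(1)) = -(0.8449)·log₂(0.8449) = 0.20544
  -P(2)·log₂(P(2)) = -(0.1451)·log₂(0.1451) = 0.40409
  -P(3)·log₂(P(3)) = -(0.01)·log₂(0.01) = 0.06644
H(P) = 0.20544 + 0.40409 + 0.06644 = 0.67597 bits

log₂(3) = 1.58496 bits

D_KL(P||U) = 1.58496 - 0.67597 = 0.90899 ≈ 0.9090 bits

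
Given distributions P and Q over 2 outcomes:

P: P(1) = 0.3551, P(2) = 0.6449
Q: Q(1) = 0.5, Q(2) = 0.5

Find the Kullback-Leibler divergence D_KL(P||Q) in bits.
0.0615 bits

D_KL(P||Q) = Σ P(x) log₂(P(x)/Q(x))

Computing term by term:
  P(1)·log₂(P(1)/Q(1)) = 0.3551·log₂(0.3551/0.5) = -0.17531
  P(2)·log₂(P(2)/Q(2)) = 0.6449·log₂(0.6449/0.5) = 0.23677

D_KL(P||Q) = -0.17531 + 0.23677 = 0.06146 ≈ 0.0615 bits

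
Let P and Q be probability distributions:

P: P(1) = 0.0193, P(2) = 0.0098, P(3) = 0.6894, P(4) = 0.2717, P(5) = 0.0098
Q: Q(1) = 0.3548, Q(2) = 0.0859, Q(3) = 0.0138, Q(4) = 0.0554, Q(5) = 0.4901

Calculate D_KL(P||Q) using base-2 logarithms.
4.3462 bits

D_KL(P||Q) = Σ P(x) log₂(P(x)/Q(x))

Computing term by term:
  P(1)·log₂(P(1)/Q(1)) = 0.0193·log₂(0.0193/0.3548) = -0.08107
  P(2)·log₂(P(2)/Q(2)) = 0.0098·log₂(0.0098/0.0859) = -0.03069
  P(3)·log₂(P(3)/Q(3)) = 0.6894·log₂(0.6894/0.0138) = 3.89001
  P(4)·log₂(P(4)/Q(4)) = 0.2717·log₂(0.2717/0.0554) = 0.62330
  P(5)·log₂(P(5)/Q(5)) = 0.0098·log₂(0.0098/0.4901) = -0.05531

D_KL(P||Q) = -0.08107 - 0.03069 + 3.89001 + 0.62330 - 0.05531 = 4.34624 ≈ 4.3462 bits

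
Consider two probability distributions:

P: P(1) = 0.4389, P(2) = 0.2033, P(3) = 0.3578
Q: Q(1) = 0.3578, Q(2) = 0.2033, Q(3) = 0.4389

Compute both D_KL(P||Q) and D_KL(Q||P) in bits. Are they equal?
D_KL(P||Q) = 0.0239 bits, D_KL(Q||P) = 0.0239 bits. Yes, in this case they are equal (although KL divergence is not symmetric in general).

D_KL(P||Q) = Σ P(x) log₂(P(x)/Q(x))

Computing term by term:
  P(1)·log₂(P(1)/Q(1)) = 0.4389·log₂(0.4389/0.3578) = 0.12936
  P(2)·log₂(P(2)/Q(2)) = 0.2033·log₂(0.2033/0.2033) = 0.00000
  P(3)·log₂(P(3)/Q(3)) = 0.3578·log₂(0.3578/0.4389) = -0.10546

D_KL(P||Q) = 0.12936 + 0.00000 - 0.10546 = 0.02390 ≈ 0.0239 bits

D_KL(Q||P) = Σ Q(x) log₂(Q(x)/P(x))

Computing term by term:
  Q(1)·log₂(Q(1)/P(1)) = 0.3578·log₂(0.3578/0.4389) = -0.10546
  Q(2)·log₂(Q(2)/P(2)) = 0.2033·log₂(0.2033/0.2033) = 0.00000
  Q(3)·log₂(Q(3)/P(3)) = 0.4389·log₂(0.4389/0.3578) = 0.12936

D_KL(Q||P) = -0.10546 + 0.00000 + 0.12936 = 0.02390 ≈ 0.0239 bits

These ARE equal here. Q is P with outcomes relabeled (Q(1) = P(3), Q(3) = P(1)) by a relabeling that is its own inverse, so the two sums contain exactly the same terms in a different order. This is a special case — KL divergence is not symmetric in general: D_KL(P||Q) ≠ D_KL(Q||P) for most P, Q.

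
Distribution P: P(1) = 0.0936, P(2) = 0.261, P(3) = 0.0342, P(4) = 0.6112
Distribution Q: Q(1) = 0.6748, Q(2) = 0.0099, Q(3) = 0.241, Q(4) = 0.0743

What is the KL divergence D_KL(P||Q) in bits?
2.7271 bits

D_KL(P||Q) = Σ P(x) log₂(P(x)/Q(x))

Computing term by term:
  P(1)·log₂(P(1)/Q(1)) = 0.0936·log₂(0.0936/0.6748) = -0.26675
  P(2)·log₂(P(2)/Q(2)) = 0.261·log₂(0.261/0.0099) = 1.23204
  P(3)·log₂(P(3)/Q(3)) = 0.0342·log₂(0.0342/0.241) = -0.09634
  P(4)·log₂(P(4)/Q(4)) = 0.6112·log₂(0.6112/0.0743) = 1.85818

D_KL(P||Q) = -0.26675 + 1.23204 - 0.09634 + 1.85818 = 2.72713 ≈ 2.7271 bits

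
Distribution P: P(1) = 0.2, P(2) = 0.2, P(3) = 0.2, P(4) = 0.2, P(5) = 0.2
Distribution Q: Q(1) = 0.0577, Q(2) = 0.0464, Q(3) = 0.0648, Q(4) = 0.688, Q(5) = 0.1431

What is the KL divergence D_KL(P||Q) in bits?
0.8455 bits

D_KL(P||Q) = Σ P(x) log₂(P(x)/Q(x))

Computing term by term:
  P(1)·log₂(P(1)/Q(1)) = 0.2·log₂(0.2/0.0577) = 0.35867
  P(2)·log₂(P(2)/Q(2)) = 0.2·log₂(0.2/0.0464) = 0.42156
  P(3)·log₂(P(3)/Q(3)) = 0.2·log₂(0.2/0.0648) = 0.32519
  P(4)·log₂(P(4)/Q(4)) = 0.2·log₂(0.2/0.688) = -0.35648
  P(5)·log₂(P(5)/Q(5)) = 0.2·log₂(0.2/0.1431) = 0.09660

D_KL(P||Q) = 0.35867 + 0.42156 + 0.32519 - 0.35648 + 0.09660 = 0.84554 ≈ 0.8455 bits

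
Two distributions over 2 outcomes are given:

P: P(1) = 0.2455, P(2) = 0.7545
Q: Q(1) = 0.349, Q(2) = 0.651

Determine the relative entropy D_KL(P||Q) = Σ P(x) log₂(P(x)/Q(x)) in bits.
0.0360 bits

D_KL(P||Q) = Σ P(x) log₂(P(x)/Q(x))

Computing term by term:
  P(1)·log₂(P(1)/Q(1)) = 0.2455·log₂(0.2455/0.349) = -0.12459
  P(2)·log₂(P(2)/Q(2)) = 0.7545·log₂(0.7545/0.651) = 0.16061

D_KL(P||Q) = -0.12459 + 0.16061 = 0.03602 ≈ 0.0360 bits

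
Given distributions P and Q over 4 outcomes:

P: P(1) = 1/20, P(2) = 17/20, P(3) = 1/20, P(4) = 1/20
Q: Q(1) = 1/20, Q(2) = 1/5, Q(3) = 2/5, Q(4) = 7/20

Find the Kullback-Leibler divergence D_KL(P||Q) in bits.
1.4840 bits

D_KL(P||Q) = Σ P(x) log₂(P(x)/Q(x))

Computing term by term:
  P(1)·log₂(P(1)/Q(1)) = (1/20)·log₂((1/20)/(1/20)) = 0.00000
  P(2)·log₂(P(2)/Q(2)) = (17/20)·log₂((17/20)/(1/5)) = 1.77434
  P(3)·log₂(P(3)/Q(3)) = (1/20)·log₂((1/20)/(2/5)) = -0.15000
  P(4)·log₂(P(4)/Q(4)) = (1/20)·log₂((1/20)/(7/20)) = -0.14037

D_KL(P||Q) = 0.00000 + 1.77434 - 0.15000 - 0.14037 = 1.48397 ≈ 1.4840 bits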